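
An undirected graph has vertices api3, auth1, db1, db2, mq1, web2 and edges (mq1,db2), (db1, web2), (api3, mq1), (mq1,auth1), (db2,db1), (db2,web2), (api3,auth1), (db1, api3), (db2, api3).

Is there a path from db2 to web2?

Yes

Explore from db2.
Distance 1: reach api3, db1, mq1, web2.
Found web2.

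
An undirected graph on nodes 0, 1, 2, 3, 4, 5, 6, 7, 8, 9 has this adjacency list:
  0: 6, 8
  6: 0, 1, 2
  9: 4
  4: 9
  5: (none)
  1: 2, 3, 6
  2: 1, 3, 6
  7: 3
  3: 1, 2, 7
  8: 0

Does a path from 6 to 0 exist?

Explore from 6.
Distance 1: reach 0, 1, 2.
Found 0.

Yes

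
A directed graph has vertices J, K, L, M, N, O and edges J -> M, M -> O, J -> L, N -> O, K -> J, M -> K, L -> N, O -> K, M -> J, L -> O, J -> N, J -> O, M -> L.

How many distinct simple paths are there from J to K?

J→L→N→O→K
J→L→O→K
J→M→K
J→M→L→N→O→K
J→M→L→O→K
J→M→O→K
J→N→O→K
J→O→K

8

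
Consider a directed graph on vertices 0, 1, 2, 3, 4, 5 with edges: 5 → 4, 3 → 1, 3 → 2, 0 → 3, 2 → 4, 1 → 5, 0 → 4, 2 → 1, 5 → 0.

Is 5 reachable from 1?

Yes

Explore from 1.
Distance 1: reach 5.
Found 5.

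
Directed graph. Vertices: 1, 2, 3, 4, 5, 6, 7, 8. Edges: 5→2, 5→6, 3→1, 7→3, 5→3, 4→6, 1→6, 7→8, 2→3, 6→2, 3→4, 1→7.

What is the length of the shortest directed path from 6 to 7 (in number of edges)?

Distance 0: 6.
Distance 1: 2.
Distance 2: 3.
Distance 3: 1, 4.
Distance 4: 7 — contains 7.

4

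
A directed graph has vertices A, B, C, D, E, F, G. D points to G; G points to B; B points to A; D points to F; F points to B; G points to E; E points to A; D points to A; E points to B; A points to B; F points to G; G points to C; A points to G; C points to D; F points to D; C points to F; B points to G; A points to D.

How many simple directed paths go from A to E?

A→B→G→E
A→D→F→B→G→E
A→D→F→G→E
A→D→G→E
A→G→E

5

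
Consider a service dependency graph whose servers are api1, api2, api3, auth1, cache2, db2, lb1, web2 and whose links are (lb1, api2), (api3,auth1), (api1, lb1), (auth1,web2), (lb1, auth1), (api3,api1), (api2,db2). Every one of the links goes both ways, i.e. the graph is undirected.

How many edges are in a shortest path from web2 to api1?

Distance 0: web2.
Distance 1: auth1.
Distance 2: api3, lb1.
Distance 3: api1, api2 — contains api1.

3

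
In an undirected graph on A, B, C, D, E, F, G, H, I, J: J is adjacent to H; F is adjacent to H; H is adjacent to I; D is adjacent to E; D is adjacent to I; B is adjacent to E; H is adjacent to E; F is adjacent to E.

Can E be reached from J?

Yes

Explore from J.
Distance 1: reach H.
Distance 2: reach E, F, I.
Found E.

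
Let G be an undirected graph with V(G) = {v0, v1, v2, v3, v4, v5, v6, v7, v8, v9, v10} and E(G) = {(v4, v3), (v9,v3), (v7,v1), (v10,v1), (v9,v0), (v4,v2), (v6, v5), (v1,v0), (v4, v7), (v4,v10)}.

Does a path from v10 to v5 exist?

Explore from v10.
Distance 1: reach v1, v4.
Distance 2: reach v0, v2, v3, v7.
Distance 3: reach v9.
The search is exhausted without reaching v5; it lies in a different component.

No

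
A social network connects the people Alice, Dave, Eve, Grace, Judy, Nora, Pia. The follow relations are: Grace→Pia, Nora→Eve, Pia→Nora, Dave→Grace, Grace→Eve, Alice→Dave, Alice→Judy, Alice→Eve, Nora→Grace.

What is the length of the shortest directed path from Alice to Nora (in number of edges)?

Distance 0: Alice.
Distance 1: Dave, Eve, Judy.
Distance 2: Grace.
Distance 3: Pia.
Distance 4: Nora — contains Nora.

4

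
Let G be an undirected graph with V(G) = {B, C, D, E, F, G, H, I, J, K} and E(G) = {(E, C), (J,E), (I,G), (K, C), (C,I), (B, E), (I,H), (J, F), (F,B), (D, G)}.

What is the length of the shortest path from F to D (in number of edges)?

Distance 0: F.
Distance 1: B, J.
Distance 2: E.
Distance 3: C.
Distance 4: I, K.
Distance 5: G, H.
Distance 6: D — contains D.

6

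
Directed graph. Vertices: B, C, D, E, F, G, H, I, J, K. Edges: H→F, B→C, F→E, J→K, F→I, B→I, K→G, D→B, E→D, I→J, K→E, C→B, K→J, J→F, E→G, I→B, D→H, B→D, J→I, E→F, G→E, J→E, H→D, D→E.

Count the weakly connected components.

From B: component {B, C, D, E, F, G, H, I, J, K}.
That's 1 component.

1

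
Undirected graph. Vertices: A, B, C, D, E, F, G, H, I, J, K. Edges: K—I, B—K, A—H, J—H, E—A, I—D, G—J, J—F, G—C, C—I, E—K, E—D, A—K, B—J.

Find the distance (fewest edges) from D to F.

Distance 0: D.
Distance 1: E, I.
Distance 2: A, C, K.
Distance 3: B, G, H.
Distance 4: J.
Distance 5: F — contains F.

5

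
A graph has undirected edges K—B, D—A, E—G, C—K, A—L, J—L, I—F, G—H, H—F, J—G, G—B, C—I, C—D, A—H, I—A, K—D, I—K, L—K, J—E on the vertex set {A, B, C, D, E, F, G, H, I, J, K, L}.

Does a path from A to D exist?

Yes

Explore from A.
Distance 1: reach D, H, I, L.
Found D.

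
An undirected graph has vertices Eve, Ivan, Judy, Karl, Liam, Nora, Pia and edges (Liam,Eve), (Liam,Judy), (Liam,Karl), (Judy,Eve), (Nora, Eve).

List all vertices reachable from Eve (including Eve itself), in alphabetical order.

Eve, Judy, Karl, Liam, Nora

Start at Eve.
Its neighbours: Judy, Liam, Nora.
Then their neighbours: Karl.
Nothing further is reachable.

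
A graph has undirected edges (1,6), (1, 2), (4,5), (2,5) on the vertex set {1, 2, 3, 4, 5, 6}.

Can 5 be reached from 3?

No

3 has no edges, so nothing is reachable from it.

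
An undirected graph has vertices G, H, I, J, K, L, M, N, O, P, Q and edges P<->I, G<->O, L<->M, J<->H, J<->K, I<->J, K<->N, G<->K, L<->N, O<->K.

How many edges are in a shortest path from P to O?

Distance 0: P.
Distance 1: I.
Distance 2: J.
Distance 3: H, K.
Distance 4: G, N, O — contains O.

4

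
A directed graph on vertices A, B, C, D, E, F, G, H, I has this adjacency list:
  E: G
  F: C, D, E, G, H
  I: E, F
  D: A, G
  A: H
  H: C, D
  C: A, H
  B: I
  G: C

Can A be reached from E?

Explore from E.
Distance 1: reach G.
Distance 2: reach C.
Distance 3: reach A, H.
Found A.

Yes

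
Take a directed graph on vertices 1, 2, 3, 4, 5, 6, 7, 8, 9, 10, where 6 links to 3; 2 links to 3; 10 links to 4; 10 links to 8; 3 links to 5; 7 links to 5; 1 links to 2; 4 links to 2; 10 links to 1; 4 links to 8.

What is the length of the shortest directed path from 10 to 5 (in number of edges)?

Distance 0: 10.
Distance 1: 1, 4, 8.
Distance 2: 2.
Distance 3: 3.
Distance 4: 5 — contains 5.

4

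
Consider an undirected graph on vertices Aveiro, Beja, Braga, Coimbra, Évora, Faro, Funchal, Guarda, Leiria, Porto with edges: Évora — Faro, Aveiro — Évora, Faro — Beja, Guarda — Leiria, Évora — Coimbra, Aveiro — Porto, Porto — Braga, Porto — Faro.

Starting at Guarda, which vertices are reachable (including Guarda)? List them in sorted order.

Guarda, Leiria

Start at Guarda.
Its neighbours: Leiria.
Nothing further is reachable.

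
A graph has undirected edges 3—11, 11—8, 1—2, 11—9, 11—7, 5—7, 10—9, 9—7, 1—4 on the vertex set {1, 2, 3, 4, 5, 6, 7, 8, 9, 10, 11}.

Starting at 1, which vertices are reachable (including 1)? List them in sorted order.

Start at 1.
Its neighbours: 2, 4.
Nothing further is reachable.

1, 2, 4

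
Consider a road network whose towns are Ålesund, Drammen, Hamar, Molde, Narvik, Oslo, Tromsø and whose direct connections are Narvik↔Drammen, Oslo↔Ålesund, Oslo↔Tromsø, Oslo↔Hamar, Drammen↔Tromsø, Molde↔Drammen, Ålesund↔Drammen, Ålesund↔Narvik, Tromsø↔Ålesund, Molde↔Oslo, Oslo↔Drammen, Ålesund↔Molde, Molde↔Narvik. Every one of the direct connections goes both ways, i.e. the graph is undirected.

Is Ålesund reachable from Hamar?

Yes

Explore from Hamar.
Distance 1: reach Oslo.
Distance 2: reach Ålesund, Drammen, Molde, Tromsø.
Found Ålesund.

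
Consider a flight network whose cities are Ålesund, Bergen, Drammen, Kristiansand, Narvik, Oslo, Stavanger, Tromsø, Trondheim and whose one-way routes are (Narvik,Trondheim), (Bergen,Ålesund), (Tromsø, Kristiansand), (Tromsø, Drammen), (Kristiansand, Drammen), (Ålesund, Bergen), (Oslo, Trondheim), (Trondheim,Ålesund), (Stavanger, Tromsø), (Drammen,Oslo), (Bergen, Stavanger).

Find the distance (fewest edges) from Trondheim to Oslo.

Distance 0: Trondheim.
Distance 1: Ålesund.
Distance 2: Bergen.
Distance 3: Stavanger.
Distance 4: Tromsø.
Distance 5: Drammen, Kristiansand.
Distance 6: Oslo — contains Oslo.

6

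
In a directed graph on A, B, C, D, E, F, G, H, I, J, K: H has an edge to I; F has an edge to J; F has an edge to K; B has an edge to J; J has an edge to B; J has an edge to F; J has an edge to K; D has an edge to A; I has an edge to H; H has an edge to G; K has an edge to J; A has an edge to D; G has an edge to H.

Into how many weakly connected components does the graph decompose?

5

From A: component {A, D}.
From B: component {B, F, J, K}.
From C: component {C}.
From E: component {E}.
From G: component {G, H, I}.
That's 5 components.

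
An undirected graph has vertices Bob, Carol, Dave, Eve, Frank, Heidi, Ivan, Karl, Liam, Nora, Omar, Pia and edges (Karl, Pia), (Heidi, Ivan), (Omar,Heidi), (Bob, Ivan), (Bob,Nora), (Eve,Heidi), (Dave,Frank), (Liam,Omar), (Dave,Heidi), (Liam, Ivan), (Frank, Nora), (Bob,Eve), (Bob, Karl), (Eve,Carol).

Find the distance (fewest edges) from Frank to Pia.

Distance 0: Frank.
Distance 1: Dave, Nora.
Distance 2: Bob, Heidi.
Distance 3: Eve, Ivan, Karl, Omar.
Distance 4: Carol, Liam, Pia — contains Pia.

4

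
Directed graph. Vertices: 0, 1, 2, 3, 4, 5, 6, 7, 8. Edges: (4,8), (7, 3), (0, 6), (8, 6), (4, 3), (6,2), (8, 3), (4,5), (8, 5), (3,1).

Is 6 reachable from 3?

Explore from 3.
Distance 1: reach 1.
The search from 3 is exhausted; no directed path reaches 6.

No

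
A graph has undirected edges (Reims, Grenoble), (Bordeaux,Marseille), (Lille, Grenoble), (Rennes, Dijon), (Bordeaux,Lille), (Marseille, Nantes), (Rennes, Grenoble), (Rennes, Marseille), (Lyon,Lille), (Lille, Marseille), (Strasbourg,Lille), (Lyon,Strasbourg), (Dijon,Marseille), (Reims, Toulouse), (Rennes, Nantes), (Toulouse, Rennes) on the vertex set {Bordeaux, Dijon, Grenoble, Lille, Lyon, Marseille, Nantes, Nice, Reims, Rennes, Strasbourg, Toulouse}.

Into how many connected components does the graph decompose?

From Bordeaux: component {Bordeaux, Dijon, Grenoble, Lille, Lyon, Marseille, Nantes, Reims, Rennes, Strasbourg, Toulouse}.
From Nice: component {Nice}.
That's 2 components.

2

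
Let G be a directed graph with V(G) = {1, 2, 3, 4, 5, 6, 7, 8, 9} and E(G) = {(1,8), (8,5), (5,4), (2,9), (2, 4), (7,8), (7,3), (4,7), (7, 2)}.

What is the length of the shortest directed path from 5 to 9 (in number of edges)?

4

Distance 0: 5.
Distance 1: 4.
Distance 2: 7.
Distance 3: 2, 3, 8.
Distance 4: 9 — contains 9.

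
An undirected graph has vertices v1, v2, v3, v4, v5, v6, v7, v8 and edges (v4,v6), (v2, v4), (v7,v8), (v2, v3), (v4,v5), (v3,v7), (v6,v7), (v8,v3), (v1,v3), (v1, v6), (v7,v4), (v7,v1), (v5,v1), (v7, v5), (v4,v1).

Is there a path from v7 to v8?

Yes

Explore from v7.
Distance 1: reach v1, v3, v4, v5, v6, v8.
Found v8.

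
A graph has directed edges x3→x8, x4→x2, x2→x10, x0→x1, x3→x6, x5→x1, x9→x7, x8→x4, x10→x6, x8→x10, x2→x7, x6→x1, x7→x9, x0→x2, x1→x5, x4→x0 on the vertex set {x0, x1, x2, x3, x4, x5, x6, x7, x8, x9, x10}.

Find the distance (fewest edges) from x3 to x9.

Distance 0: x3.
Distance 1: x6, x8.
Distance 2: x1, x4, x10.
Distance 3: x0, x2, x5.
Distance 4: x7.
Distance 5: x9 — contains x9.

5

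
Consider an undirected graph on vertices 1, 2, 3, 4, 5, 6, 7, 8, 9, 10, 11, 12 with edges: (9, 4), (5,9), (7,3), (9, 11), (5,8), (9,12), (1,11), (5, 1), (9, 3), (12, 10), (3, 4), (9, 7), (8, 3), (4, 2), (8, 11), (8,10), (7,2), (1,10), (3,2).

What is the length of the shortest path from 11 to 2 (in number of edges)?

Distance 0: 11.
Distance 1: 1, 8, 9.
Distance 2: 3, 4, 5, 7, 10, 12.
Distance 3: 2 — contains 2.

3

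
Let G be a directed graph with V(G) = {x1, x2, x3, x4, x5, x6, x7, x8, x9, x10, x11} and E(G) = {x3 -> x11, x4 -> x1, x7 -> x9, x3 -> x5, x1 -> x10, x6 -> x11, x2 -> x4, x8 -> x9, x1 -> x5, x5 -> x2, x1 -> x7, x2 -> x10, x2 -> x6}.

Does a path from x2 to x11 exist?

Explore from x2.
Distance 1: reach x4, x6, x10.
Distance 2: reach x1, x11.
Found x11.

Yes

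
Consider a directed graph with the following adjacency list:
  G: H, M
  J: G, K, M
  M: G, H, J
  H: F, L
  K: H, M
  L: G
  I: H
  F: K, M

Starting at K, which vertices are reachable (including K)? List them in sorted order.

F, G, H, J, K, L, M

Start at K.
Its neighbours: H, M.
Then their neighbours: F, G, J, L.
Nothing further is reachable.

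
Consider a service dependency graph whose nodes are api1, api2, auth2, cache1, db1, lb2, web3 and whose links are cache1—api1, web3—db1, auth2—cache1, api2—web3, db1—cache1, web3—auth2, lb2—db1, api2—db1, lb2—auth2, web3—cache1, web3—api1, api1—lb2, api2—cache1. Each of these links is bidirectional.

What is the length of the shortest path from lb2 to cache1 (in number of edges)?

Distance 0: lb2.
Distance 1: api1, auth2, db1.
Distance 2: api2, cache1, web3 — contains cache1.

2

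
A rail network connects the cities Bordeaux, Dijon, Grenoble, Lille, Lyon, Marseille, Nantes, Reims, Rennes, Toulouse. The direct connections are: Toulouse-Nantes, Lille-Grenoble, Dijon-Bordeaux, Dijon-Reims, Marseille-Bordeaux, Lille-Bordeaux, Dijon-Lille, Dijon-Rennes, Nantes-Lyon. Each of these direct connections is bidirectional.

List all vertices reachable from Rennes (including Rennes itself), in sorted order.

Bordeaux, Dijon, Grenoble, Lille, Marseille, Reims, Rennes

Start at Rennes.
Its neighbours: Dijon.
Then their neighbours: Bordeaux, Lille, Reims.
Then next layer: Grenoble, Marseille.
Nothing further is reachable.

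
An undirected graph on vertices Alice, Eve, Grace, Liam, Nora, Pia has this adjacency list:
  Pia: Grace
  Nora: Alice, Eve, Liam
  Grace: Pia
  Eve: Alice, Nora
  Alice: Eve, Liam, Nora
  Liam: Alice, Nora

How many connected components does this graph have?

2

From Alice: component {Alice, Eve, Liam, Nora}.
From Grace: component {Grace, Pia}.
That's 2 components.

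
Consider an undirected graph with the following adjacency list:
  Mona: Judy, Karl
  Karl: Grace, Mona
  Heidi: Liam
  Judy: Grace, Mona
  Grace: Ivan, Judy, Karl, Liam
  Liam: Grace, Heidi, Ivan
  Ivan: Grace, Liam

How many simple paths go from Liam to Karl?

4

Liam–Grace–Judy–Mona–Karl
Liam–Grace–Karl
Liam–Ivan–Grace–Judy–Mona–Karl
Liam–Ivan–Grace–Karl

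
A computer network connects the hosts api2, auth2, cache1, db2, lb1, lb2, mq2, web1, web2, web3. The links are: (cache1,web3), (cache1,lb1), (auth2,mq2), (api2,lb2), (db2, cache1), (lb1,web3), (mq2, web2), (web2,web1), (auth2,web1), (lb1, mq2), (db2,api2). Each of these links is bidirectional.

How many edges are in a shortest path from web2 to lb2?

Distance 0: web2.
Distance 1: mq2, web1.
Distance 2: auth2, lb1.
Distance 3: cache1, web3.
Distance 4: db2.
Distance 5: api2.
Distance 6: lb2 — contains lb2.

6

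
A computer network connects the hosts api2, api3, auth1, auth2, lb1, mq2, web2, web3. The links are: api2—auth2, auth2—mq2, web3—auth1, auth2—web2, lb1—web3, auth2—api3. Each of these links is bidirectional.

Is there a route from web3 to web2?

No

Explore from web3.
Distance 1: reach auth1, lb1.
The search is exhausted without reaching web2; it lies in a different component.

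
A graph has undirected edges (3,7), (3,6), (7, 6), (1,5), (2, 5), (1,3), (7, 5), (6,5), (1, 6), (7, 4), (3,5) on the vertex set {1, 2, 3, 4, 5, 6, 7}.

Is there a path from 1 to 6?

Explore from 1.
Distance 1: reach 3, 5, 6.
Found 6.

Yes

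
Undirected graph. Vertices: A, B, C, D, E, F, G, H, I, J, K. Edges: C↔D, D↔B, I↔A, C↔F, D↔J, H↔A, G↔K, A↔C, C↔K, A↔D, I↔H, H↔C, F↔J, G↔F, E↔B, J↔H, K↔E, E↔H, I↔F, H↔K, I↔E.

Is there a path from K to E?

Yes

Explore from K.
Distance 1: reach C, E, G, H.
Found E.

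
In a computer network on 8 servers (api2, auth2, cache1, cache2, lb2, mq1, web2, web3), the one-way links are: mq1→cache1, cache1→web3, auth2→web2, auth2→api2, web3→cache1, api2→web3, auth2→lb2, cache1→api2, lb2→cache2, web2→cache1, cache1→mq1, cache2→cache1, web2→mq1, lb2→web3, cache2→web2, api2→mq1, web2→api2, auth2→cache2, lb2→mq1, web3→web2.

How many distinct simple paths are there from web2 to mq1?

web2→api2→mq1
web2→api2→web3→cache1→mq1
web2→cache1→api2→mq1
web2→cache1→mq1
web2→mq1

5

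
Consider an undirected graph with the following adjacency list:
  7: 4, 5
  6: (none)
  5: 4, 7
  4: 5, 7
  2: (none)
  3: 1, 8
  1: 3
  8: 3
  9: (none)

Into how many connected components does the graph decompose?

From 1: component {1, 3, 8}.
From 2: component {2}.
From 4: component {4, 5, 7}.
From 6: component {6}.
From 9: component {9}.
That's 5 components.

5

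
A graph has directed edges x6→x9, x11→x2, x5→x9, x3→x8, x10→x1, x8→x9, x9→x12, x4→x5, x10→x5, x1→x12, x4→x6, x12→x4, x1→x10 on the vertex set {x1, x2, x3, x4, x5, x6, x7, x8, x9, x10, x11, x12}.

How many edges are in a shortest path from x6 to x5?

Distance 0: x6.
Distance 1: x9.
Distance 2: x12.
Distance 3: x4.
Distance 4: x5 — contains x5.

4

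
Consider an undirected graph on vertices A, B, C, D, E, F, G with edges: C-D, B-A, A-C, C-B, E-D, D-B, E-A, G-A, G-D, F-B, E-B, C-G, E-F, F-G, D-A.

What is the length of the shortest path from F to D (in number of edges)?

2

Distance 0: F.
Distance 1: B, E, G.
Distance 2: A, C, D — contains D.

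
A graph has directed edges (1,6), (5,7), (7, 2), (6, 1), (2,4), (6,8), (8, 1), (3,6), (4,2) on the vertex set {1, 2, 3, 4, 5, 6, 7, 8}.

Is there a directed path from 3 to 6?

Explore from 3.
Distance 1: reach 6.
Found 6.

Yes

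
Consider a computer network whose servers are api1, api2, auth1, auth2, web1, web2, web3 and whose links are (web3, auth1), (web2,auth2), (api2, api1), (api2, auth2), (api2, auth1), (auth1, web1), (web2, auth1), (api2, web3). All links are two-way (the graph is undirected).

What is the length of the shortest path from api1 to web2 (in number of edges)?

Distance 0: api1.
Distance 1: api2.
Distance 2: auth1, auth2, web3.
Distance 3: web1, web2 — contains web2.

3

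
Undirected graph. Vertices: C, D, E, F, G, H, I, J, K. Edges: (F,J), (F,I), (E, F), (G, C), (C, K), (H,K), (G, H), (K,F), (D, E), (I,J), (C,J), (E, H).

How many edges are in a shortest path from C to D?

Distance 0: C.
Distance 1: G, J, K.
Distance 2: F, H, I.
Distance 3: E.
Distance 4: D — contains D.

4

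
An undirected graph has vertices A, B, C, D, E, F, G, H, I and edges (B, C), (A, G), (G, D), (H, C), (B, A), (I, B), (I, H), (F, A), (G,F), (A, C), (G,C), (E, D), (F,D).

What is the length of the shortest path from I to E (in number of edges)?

5

Distance 0: I.
Distance 1: B, H.
Distance 2: A, C.
Distance 3: F, G.
Distance 4: D.
Distance 5: E — contains E.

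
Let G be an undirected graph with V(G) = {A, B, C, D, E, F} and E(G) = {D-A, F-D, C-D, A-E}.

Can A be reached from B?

B has no edges, so nothing is reachable from it.

No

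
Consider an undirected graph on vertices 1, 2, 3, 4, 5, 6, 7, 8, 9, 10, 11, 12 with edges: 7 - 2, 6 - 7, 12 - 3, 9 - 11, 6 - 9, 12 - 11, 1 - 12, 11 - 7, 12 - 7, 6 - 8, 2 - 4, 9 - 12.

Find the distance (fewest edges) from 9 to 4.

4

Distance 0: 9.
Distance 1: 6, 11, 12.
Distance 2: 1, 3, 7, 8.
Distance 3: 2.
Distance 4: 4 — contains 4.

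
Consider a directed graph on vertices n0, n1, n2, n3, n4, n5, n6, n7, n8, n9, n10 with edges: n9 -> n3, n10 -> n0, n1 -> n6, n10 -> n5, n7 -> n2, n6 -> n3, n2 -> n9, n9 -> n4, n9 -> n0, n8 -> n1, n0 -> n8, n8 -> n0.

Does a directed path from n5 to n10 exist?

n5 has no outgoing edges, so nothing is reachable from it.

No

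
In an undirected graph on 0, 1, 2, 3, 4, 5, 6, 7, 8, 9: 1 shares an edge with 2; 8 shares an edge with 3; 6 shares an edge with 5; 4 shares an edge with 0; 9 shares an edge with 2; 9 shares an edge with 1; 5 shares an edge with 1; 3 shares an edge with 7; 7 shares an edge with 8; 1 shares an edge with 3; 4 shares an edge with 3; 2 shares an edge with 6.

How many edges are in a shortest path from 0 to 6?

Distance 0: 0.
Distance 1: 4.
Distance 2: 3.
Distance 3: 1, 7, 8.
Distance 4: 2, 5, 9.
Distance 5: 6 — contains 6.

5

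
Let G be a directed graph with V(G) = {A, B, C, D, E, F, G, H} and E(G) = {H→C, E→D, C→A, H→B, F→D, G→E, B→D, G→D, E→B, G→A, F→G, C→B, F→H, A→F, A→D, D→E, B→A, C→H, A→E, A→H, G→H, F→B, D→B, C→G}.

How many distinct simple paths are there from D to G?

6

D→B→A→F→G
D→B→A→F→H→C→G
D→B→A→H→C→G
D→E→B→A→F→G
D→E→B→A→F→H→C→G
D→E→B→A→H→C→G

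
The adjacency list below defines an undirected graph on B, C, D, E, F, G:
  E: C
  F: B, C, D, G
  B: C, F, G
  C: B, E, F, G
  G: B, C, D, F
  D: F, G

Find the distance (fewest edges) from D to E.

Distance 0: D.
Distance 1: F, G.
Distance 2: B, C.
Distance 3: E — contains E.

3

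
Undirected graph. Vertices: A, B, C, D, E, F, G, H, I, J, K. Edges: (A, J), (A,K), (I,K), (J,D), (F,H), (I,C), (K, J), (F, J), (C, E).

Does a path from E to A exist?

Explore from E.
Distance 1: reach C.
Distance 2: reach I.
Distance 3: reach K.
Distance 4: reach A, J.
Found A.

Yes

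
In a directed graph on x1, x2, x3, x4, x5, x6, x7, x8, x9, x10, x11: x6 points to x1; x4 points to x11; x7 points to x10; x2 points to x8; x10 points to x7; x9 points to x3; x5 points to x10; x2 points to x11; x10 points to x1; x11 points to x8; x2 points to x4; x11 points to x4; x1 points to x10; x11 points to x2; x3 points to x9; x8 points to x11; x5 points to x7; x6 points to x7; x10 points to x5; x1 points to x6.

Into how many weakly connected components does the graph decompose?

3

From x1: component {x1, x5, x6, x7, x10}.
From x2: component {x2, x4, x8, x11}.
From x3: component {x3, x9}.
That's 3 components.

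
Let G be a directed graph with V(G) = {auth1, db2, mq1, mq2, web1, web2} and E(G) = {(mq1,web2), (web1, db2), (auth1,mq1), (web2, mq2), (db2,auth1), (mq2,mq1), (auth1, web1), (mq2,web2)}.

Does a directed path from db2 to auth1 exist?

Yes

Explore from db2.
Distance 1: reach auth1.
Found auth1.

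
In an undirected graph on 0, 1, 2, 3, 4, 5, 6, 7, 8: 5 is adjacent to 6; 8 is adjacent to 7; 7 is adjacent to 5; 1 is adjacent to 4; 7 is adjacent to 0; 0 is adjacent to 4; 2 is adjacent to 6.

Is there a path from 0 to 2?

Yes

Explore from 0.
Distance 1: reach 4, 7.
Distance 2: reach 1, 5, 8.
Distance 3: reach 6.
Distance 4: reach 2.
Found 2.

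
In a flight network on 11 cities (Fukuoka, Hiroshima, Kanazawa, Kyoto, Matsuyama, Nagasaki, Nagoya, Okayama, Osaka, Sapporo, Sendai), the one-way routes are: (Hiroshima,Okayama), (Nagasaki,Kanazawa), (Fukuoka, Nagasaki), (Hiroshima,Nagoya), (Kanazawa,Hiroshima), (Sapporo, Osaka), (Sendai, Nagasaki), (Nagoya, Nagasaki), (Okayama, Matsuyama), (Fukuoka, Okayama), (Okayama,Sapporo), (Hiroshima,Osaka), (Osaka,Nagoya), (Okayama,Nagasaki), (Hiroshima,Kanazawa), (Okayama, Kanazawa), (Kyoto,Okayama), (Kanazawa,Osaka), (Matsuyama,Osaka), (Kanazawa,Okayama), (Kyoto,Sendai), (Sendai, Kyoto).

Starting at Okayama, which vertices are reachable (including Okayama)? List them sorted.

Start at Okayama.
Its neighbours: Kanazawa, Matsuyama, Nagasaki, Sapporo.
Then their neighbours: Hiroshima, Osaka.
Then next layer: Nagoya.
Nothing further is reachable.

Hiroshima, Kanazawa, Matsuyama, Nagasaki, Nagoya, Okayama, Osaka, Sapporo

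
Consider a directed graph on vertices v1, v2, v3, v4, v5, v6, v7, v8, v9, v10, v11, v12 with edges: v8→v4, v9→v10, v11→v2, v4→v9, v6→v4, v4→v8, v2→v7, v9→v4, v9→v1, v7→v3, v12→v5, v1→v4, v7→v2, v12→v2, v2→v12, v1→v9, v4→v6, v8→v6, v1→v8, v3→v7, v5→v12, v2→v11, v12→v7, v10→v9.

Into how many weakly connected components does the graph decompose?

From v1: component {v1, v4, v6, v8, v9, v10}.
From v2: component {v2, v3, v5, v7, v11, v12}.
That's 2 components.

2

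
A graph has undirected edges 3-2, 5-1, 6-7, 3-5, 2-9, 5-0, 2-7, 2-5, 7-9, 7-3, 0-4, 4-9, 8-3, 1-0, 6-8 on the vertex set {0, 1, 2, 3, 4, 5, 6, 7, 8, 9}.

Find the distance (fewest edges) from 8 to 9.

3

Distance 0: 8.
Distance 1: 3, 6.
Distance 2: 2, 5, 7.
Distance 3: 0, 1, 9 — contains 9.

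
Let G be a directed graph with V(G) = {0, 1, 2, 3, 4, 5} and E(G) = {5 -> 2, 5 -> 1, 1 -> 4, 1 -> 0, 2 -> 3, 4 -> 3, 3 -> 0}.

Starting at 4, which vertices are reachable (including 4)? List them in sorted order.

0, 3, 4

Start at 4.
Its neighbours: 3.
Then their neighbours: 0.
Nothing further is reachable.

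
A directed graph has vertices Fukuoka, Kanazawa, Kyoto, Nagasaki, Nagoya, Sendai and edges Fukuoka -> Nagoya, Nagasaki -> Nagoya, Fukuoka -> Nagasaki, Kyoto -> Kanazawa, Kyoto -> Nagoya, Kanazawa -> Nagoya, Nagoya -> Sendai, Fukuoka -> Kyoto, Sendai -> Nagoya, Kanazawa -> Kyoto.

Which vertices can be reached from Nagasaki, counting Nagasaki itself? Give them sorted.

Start at Nagasaki.
Its neighbours: Nagoya.
Then their neighbours: Sendai.
Nothing further is reachable.

Nagasaki, Nagoya, Sendai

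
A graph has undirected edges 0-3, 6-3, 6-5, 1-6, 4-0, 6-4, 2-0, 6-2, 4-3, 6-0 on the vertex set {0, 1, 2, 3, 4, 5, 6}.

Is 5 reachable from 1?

Explore from 1.
Distance 1: reach 6.
Distance 2: reach 0, 2, 3, 4, 5.
Found 5.

Yes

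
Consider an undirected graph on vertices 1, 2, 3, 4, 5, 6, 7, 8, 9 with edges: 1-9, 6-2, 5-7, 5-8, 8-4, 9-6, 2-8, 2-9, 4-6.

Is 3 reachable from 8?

Explore from 8.
Distance 1: reach 2, 4, 5.
Distance 2: reach 6, 7, 9.
Distance 3: reach 1.
The search is exhausted without reaching 3; it lies in a different component.

No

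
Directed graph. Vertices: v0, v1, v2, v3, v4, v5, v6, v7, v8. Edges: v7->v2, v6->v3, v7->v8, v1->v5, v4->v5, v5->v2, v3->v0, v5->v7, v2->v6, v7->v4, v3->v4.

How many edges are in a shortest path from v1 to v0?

Distance 0: v1.
Distance 1: v5.
Distance 2: v2, v7.
Distance 3: v4, v6, v8.
Distance 4: v3.
Distance 5: v0 — contains v0.

5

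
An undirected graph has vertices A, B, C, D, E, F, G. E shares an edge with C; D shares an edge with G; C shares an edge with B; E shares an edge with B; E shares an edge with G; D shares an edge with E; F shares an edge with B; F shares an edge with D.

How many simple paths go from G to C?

G–D–E–B–C
G–D–E–C
G–D–F–B–C
G–D–F–B–E–C
G–E–B–C
G–E–C
G–E–D–F–B–C

7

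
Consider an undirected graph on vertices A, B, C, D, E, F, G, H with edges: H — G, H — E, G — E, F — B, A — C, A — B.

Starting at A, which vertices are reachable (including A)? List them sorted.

A, B, C, F

Start at A.
Its neighbours: B, C.
Then their neighbours: F.
Nothing further is reachable.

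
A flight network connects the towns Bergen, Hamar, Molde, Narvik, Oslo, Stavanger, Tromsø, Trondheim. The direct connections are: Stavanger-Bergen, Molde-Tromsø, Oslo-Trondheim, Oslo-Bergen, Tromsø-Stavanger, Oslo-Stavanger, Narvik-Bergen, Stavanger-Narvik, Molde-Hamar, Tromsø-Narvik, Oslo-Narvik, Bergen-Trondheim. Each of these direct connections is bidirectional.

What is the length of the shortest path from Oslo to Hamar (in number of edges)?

4

Distance 0: Oslo.
Distance 1: Bergen, Narvik, Stavanger, Trondheim.
Distance 2: Tromsø.
Distance 3: Molde.
Distance 4: Hamar — contains Hamar.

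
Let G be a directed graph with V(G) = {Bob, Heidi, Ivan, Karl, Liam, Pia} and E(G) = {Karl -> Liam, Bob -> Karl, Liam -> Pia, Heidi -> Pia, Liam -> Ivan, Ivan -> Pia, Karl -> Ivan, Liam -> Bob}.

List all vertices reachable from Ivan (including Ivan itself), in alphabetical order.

Start at Ivan.
Its neighbours: Pia.
Nothing further is reachable.

Ivan, Pia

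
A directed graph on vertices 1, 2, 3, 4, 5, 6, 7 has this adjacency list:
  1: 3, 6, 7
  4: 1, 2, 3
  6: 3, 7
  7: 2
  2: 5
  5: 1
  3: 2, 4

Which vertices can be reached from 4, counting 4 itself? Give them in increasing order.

1, 2, 3, 4, 5, 6, 7

Start at 4.
Its neighbours: 1, 2, 3.
Then their neighbours: 5, 6, 7.
Every vertex is now reached.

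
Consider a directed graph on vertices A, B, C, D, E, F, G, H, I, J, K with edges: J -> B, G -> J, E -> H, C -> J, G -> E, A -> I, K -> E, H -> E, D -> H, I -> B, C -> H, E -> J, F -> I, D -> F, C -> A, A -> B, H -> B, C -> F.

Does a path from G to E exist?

Explore from G.
Distance 1: reach E, J.
Found E.

Yes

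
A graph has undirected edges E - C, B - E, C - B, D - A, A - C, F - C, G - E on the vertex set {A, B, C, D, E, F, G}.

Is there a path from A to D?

Yes

Explore from A.
Distance 1: reach C, D.
Found D.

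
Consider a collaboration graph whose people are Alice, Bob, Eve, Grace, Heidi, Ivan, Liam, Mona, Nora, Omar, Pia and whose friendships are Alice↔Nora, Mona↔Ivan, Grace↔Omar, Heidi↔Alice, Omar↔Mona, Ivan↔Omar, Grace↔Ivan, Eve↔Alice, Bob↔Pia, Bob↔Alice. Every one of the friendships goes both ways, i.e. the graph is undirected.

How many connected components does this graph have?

3

From Alice: component {Alice, Bob, Eve, Heidi, Nora, Pia}.
From Grace: component {Grace, Ivan, Mona, Omar}.
From Liam: component {Liam}.
That's 3 components.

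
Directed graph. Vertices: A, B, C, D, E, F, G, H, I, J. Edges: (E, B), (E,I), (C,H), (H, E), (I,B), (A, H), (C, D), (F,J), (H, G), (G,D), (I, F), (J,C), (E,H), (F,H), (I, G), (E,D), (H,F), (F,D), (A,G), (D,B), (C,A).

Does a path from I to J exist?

Yes

Explore from I.
Distance 1: reach B, F, G.
Distance 2: reach D, H, J.
Found J.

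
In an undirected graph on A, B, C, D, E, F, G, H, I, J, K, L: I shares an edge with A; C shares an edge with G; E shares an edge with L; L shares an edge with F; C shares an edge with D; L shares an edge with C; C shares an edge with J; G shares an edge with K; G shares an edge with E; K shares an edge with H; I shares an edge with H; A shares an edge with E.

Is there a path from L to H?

Explore from L.
Distance 1: reach C, E, F.
Distance 2: reach A, D, G, J.
Distance 3: reach I, K.
Distance 4: reach H.
Found H.

Yes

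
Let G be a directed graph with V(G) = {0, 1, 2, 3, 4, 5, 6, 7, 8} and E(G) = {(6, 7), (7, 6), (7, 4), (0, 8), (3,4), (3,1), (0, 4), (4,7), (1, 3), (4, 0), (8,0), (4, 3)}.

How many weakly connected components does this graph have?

3

From 0: component {0, 1, 3, 4, 6, 7, 8}.
From 2: component {2}.
From 5: component {5}.
That's 3 components.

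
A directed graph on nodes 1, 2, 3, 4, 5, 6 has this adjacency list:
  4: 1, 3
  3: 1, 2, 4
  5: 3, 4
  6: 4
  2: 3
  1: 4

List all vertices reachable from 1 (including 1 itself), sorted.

1, 2, 3, 4

Start at 1.
Its neighbours: 4.
Then their neighbours: 3.
Then next layer: 2.
Nothing further is reachable.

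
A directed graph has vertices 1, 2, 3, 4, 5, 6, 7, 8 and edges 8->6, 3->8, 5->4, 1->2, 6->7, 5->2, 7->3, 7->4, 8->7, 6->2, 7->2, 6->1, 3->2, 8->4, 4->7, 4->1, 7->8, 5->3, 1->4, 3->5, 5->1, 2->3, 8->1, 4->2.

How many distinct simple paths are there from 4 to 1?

4→1
4→2→3→5→1
4→2→3→8→1
4→2→3→8→6→1
4→7→2→3→5→1
4→7→2→3→8→1
4→7→2→3→8→6→1
4→7→3→5→1
4→7→3→8→1
4→7→3→8→6→1
4→7→8→1
4→7→8→6→1
4→7→8→6→2→3→5→1

13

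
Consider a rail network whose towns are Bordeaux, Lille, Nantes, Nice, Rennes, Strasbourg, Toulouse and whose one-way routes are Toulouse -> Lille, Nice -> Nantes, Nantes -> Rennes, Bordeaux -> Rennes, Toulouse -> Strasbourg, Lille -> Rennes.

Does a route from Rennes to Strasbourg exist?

Rennes has no outgoing edges, so nothing is reachable from it.

No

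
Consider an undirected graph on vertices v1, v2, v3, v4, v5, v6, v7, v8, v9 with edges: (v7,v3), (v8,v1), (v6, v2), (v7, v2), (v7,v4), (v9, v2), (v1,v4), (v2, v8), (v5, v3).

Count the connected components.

From v1: component {v1, v2, v3, v4, v5, v6, v7, v8, v9}.
That's 1 component.

1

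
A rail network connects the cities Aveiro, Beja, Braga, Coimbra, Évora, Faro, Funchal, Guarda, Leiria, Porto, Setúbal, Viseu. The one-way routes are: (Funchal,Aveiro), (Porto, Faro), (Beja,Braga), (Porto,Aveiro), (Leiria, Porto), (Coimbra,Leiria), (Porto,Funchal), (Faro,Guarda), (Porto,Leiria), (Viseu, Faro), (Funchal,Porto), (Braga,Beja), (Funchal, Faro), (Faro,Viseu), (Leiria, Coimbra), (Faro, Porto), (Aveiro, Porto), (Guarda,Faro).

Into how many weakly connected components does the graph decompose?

4

From Aveiro: component {Aveiro, Coimbra, Faro, Funchal, Guarda, Leiria, Porto, Viseu}.
From Beja: component {Beja, Braga}.
From Évora: component {Évora}.
From Setúbal: component {Setúbal}.
That's 4 components.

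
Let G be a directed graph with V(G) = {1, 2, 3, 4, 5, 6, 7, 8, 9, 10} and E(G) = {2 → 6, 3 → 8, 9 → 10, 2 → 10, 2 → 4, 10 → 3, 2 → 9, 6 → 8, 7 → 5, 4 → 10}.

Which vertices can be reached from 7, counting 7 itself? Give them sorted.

5, 7

Start at 7.
Its neighbours: 5.
Nothing further is reachable.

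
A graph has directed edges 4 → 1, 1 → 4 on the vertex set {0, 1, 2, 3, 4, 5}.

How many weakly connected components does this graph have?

From 0: component {0}.
From 1: component {1, 4}.
From 2: component {2}.
From 3: component {3}.
From 5: component {5}.
That's 5 components.

5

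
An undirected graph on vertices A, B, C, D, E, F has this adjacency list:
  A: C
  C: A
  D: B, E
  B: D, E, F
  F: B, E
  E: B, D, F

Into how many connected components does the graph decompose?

2

From A: component {A, C}.
From B: component {B, D, E, F}.
That's 2 components.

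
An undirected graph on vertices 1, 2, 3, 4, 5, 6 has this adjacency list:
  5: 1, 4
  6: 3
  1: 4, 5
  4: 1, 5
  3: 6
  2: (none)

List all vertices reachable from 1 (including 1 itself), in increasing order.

Start at 1.
Its neighbours: 4, 5.
Nothing further is reachable.

1, 4, 5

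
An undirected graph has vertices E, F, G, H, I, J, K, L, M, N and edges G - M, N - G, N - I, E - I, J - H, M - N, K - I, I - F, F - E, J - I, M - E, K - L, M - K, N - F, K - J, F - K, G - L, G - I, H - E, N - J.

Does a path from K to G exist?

Explore from K.
Distance 1: reach F, I, J, L, M.
Distance 2: reach E, G, H, N.
Found G.

Yes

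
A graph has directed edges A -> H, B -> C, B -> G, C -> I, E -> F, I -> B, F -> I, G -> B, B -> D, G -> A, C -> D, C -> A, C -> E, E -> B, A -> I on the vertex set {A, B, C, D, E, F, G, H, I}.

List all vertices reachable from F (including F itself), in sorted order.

A, B, C, D, E, F, G, H, I

Start at F.
Its neighbours: I.
Then their neighbours: B.
Then next layer: C, D, G.
Then next layer: A, E.
Then next layer: H.
Every vertex is now reached.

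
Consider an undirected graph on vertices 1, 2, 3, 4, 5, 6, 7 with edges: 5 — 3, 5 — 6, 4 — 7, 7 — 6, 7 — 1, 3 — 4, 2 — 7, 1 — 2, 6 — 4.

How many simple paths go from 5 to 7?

5–3–4–6–7
5–3–4–7
5–6–4–7
5–6–7

4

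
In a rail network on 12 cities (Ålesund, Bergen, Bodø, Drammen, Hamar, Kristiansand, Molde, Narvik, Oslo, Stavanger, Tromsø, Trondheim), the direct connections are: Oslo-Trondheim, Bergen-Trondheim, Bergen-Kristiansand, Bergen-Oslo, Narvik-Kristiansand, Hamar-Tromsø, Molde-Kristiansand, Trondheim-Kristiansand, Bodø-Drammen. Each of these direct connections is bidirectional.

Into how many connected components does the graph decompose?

From Ålesund: component {Ålesund}.
From Bergen: component {Bergen, Kristiansand, Molde, Narvik, Oslo, Trondheim}.
From Bodø: component {Bodø, Drammen}.
From Hamar: component {Hamar, Tromsø}.
From Stavanger: component {Stavanger}.
That's 5 components.

5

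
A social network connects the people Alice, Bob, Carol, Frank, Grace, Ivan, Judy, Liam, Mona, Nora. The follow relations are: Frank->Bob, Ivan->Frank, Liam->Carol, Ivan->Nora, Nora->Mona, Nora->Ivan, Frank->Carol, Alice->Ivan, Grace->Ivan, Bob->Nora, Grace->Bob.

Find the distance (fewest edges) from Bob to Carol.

4

Distance 0: Bob.
Distance 1: Nora.
Distance 2: Ivan, Mona.
Distance 3: Frank.
Distance 4: Carol — contains Carol.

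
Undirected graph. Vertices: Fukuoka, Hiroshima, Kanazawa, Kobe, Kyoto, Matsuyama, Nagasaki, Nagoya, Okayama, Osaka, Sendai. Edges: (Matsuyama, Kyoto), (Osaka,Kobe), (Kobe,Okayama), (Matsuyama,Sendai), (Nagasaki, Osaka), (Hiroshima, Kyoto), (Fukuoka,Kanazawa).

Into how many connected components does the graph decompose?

From Fukuoka: component {Fukuoka, Kanazawa}.
From Hiroshima: component {Hiroshima, Kyoto, Matsuyama, Sendai}.
From Kobe: component {Kobe, Nagasaki, Okayama, Osaka}.
From Nagoya: component {Nagoya}.
That's 4 components.

4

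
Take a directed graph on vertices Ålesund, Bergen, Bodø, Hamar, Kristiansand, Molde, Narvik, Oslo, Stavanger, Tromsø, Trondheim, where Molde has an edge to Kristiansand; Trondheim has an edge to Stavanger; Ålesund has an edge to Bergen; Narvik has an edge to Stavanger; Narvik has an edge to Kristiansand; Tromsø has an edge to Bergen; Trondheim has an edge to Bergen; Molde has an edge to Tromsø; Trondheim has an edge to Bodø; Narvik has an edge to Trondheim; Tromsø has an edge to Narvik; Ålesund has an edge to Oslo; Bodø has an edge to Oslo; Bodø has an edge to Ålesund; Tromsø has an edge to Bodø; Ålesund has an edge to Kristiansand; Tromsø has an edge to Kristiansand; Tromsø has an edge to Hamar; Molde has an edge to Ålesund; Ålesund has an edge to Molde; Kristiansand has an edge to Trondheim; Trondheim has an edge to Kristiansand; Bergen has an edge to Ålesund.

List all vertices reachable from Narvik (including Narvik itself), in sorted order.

Ålesund, Bergen, Bodø, Hamar, Kristiansand, Molde, Narvik, Oslo, Stavanger, Tromsø, Trondheim

Start at Narvik.
Its neighbours: Kristiansand, Stavanger, Trondheim.
Then their neighbours: Bergen, Bodø.
Then next layer: Ålesund, Oslo.
Then next layer: Molde.
Then next layer: Tromsø.
Then next layer: Hamar.
Every vertex is now reached.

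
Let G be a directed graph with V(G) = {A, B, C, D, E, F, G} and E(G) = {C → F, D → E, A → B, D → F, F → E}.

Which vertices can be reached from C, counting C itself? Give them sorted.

Start at C.
Its neighbours: F.
Then their neighbours: E.
Nothing further is reachable.

C, E, F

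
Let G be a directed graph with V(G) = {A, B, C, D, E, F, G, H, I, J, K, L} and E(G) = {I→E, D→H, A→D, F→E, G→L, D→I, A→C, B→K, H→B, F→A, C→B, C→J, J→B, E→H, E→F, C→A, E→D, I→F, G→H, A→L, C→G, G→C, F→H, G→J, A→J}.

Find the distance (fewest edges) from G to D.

3

Distance 0: G.
Distance 1: C, H, J, L.
Distance 2: A, B.
Distance 3: D, K — contains D.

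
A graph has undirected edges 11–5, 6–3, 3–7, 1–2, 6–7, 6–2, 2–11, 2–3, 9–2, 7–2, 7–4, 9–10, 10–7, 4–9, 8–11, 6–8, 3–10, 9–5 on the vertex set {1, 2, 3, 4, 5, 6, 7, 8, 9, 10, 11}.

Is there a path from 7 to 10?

Yes

Explore from 7.
Distance 1: reach 2, 3, 4, 6, 10.
Found 10.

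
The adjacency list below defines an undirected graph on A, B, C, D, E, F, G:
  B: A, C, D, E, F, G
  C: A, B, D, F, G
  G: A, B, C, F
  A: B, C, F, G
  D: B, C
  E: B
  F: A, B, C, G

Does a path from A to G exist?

Yes

Explore from A.
Distance 1: reach B, C, F, G.
Found G.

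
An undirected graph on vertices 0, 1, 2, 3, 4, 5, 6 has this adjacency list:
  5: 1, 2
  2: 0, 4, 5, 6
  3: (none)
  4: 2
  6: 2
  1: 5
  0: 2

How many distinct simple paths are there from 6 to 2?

1

6–2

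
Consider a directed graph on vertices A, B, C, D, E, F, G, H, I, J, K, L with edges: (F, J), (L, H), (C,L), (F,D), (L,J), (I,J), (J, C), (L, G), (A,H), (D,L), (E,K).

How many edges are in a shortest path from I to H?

Distance 0: I.
Distance 1: J.
Distance 2: C.
Distance 3: L.
Distance 4: G, H — contains H.

4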